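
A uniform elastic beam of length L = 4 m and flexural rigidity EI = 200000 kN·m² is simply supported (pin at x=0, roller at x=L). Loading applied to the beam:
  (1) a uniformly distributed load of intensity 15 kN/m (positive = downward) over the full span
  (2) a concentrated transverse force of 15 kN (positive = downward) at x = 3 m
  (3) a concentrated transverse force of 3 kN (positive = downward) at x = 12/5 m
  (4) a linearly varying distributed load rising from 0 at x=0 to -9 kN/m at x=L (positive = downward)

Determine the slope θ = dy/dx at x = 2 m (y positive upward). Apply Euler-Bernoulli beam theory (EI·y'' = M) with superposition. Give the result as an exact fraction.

θ(2) = -1463/200000000 rad

Load 1 — uniform load w=15 kN/m over full span:
  θ_1 = -w(L³-6Lx²+4x³)/(24EI) = -15·(4³-6·4·2²+4·2³)/(24·200000) = 0 rad
Load 2 — point force P=15 kN at a=3 m (b=L-a=1):
  θ_2 = -Pb(L²-b²-3x²)/(6LEI)  [x≤a] = -15·1·(4²-1²-3·2²)/(6·4·200000) = -3/320000 rad
Load 3 — point force P=3 kN at a=12/5 m (b=L-a=8/5):
  θ_3 = -Pb(L²-b²-3x²)/(6LEI)  [x≤a] = -3·(8/5)·(4²-(8/5)²-3·2²)/(6·4·200000) = -9/6250000 rad
Load 4 — triangular load w₀=-9 kN/m (0→w₀ over full span):
  θ_4 = -w₀(7L⁴-30L²x²+15x⁴)/(360LEI) = -(-9)·(7·4⁴-30·4²·2²+15·2⁴)/(360·4·200000) = 7/2000000 rad
Superposition: θ = Σ θ_i = -1463/200000000 rad ≈ -0.000007 rad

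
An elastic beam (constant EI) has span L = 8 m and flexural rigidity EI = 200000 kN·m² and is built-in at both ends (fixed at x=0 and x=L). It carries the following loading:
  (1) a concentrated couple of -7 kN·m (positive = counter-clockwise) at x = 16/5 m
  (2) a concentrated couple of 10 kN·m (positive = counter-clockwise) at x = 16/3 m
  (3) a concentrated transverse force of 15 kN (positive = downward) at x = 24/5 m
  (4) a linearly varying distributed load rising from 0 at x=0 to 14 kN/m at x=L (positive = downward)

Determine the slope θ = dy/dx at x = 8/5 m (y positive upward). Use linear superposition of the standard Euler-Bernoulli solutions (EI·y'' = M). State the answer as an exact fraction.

θ(8/5) = -9821/46875000 rad

Load 1 — applied couple M₀=-7 kN·m at a=16/5 m (b=L-a=24/5):
  θ_1 = (R_Ax²/2 - M_Ax)/EI  [x≤a] with R_A=-63/50, M_A=-21/25 = ((-63/50)·(8/5)²/2 - (-21/25)·(8/5))/200000 = -21/15625000 rad
Load 2 — applied couple M₀=10 kN·m at a=16/3 m (b=L-a=8/3):
  θ_2 = (R_Ax²/2 - M_Ax)/EI  [x≤a] with R_A=5/3, M_A=10/3 = ((5/3)·(8/5)²/2 - (10/3)·(8/5))/200000 = -1/62500 rad
Load 3 — point force P=15 kN at a=24/5 m (b=L-a=16/5):
  θ_3 = -Pb²x(2aL-(3a+b)x)/(2L³EI)  [x≤a] = -15·(16/5)²·(8/5)·(2·(24/5)·8-(3·(24/5)+(16/5))·(8/5))/(2·8³·200000) = -114/1953125 rad
Load 4 — triangular load w₀=14 kN/m (0→w₀ over full span):
  θ_4 = -w₀(2x(L-x)(L-2x)(x+2L)+x²(L-x)²)/(120LEI) = -14·(2·(8/5)·(8-(8/5))·(8-2·(8/5))·((8/5)+2·8)+(8/5)²·(8-(8/5))²)/(120·8·200000) = -784/5859375 rad
Superposition: θ = Σ θ_i = -9821/46875000 rad ≈ -0.000210 rad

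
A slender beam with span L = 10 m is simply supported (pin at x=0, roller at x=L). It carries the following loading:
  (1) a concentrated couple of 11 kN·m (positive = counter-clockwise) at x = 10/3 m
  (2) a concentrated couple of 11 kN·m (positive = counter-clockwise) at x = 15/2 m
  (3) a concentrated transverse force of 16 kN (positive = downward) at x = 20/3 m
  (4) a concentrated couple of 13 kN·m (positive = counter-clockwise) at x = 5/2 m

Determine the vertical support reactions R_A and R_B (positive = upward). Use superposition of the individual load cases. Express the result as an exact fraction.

Load 1 — applied couple M₀=11 kN·m at a=10/3 m (b=L-a=20/3):
  R_A = M₀/L = 11/10 kN
  R_B = -M₀/L = -11/10 kN
Load 2 — applied couple M₀=11 kN·m at a=15/2 m (b=L-a=5/2):
  R_A = M₀/L = 11/10 kN
  R_B = -M₀/L = -11/10 kN
Load 3 — point force P=16 kN at a=20/3 m (b=L-a=10/3):
  R_A = Pb/L = 16·(10/3)/10 = 16/3 kN
  R_B = Pa/L = 16·(20/3)/10 = 32/3 kN
Load 4 — applied couple M₀=13 kN·m at a=5/2 m (b=L-a=15/2):
  R_A = M₀/L = 13/10 kN
  R_B = -M₀/L = -13/10 kN
Superposition: R_A = 53/6 kN, R_B = 43/6 kN

R_A = 53/6 kN, R_B = 43/6 kN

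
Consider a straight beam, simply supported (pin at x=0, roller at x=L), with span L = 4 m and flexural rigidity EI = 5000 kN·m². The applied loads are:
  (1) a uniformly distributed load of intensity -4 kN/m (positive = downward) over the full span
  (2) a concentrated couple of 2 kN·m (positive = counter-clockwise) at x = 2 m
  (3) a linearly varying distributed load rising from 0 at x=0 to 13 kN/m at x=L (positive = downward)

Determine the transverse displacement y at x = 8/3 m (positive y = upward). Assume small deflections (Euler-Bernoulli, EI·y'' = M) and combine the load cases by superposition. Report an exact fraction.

Load 1 — uniform load w=-4 kN/m over full span:
  y_1 = -wx(L³-2Lx²+x³)/(24EI) = -(-4)·(8/3)·(4³-2·4·(8/3)²+(8/3)³)/(24·5000) = 352/151875 m
Load 2 — applied couple M₀=2 kN·m at a=2 m (b=L-a=2):
  y_2 = (M₀x³/(6L)-M₀(x-a)²/2+C₁x)/EI  [x>a] with C₁=M₀(3b²-L²)/(6L)=-1/3 = (2·(8/3)³/(6·4)-2·((8/3)-2)²/2+(-1/3)·(8/3))/5000 = 1/20250 m
Load 3 — triangular load w₀=13 kN/m (0→w₀ over full span):
  y_3 = -w₀x(7L⁴-10L²x²+3x⁴)/(360LEI) = -13·(8/3)·(7·4⁴-10·4²·(8/3)²+3·(8/3)⁴)/(360·4·5000) = -1768/455625 m
Superposition: y = Σ y_i = -1379/911250 m ≈ -0.001513 m

y(8/3) = -1379/911250 m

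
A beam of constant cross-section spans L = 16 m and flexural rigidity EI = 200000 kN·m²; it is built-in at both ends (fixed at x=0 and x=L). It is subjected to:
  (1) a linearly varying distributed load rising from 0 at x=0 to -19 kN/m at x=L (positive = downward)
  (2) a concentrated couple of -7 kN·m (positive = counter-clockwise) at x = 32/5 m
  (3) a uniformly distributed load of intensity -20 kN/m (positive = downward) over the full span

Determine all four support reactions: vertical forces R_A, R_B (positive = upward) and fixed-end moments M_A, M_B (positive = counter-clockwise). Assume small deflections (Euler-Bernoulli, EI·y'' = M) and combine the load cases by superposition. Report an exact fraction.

Load 1 — triangular load w₀=-19 kN/m (0→w₀ over full span):
  R_A = 3w₀L/20 = 3·(-19)·16/20 = -228/5 kN
  M_A = w₀L²/30 = (-19)·16²/30 = -2432/15 kN·m
  R_B = 7w₀L/20 = 7·(-19)·16/20 = -532/5 kN
  M_B = -w₀L²/20 = -(-19)·16²/20 = 1216/5 kN·m
Load 2 — applied couple M₀=-7 kN·m at a=32/5 m (b=L-a=48/5):
  R_A = 6M₀ab/L³ = 6·(-7)·(32/5)·(48/5)/16³ = -63/100 kN
  M_A = M₀b(2a-b)/L² = (-7)·(48/5)·(2·(32/5)-(48/5))/16² = -21/25 kN·m
  R_B = -6M₀ab/L³ = -6·(-7)·(32/5)·(48/5)/16³ = 63/100 kN
  M_B = M₀a(2b-a)/L² = (-7)·(32/5)·(2·(48/5)-(32/5))/16² = -56/25 kN·m
Load 3 — uniform load w=-20 kN/m over full span:
  R_A = wL/2 = (-20)·16/2 = -160 kN
  M_A = wL²/12 = (-20)·16²/12 = -1280/3 kN·m
  R_B = wL/2 = (-20)·16/2 = -160 kN
  M_B = -wL²/12 = -(-20)·16²/12 = 1280/3 kN·m
Superposition: R_A = -20623/100 kN, M_A = -14741/25 kN·m, R_B = -26577/100 kN, M_B = 50072/75 kN·m

R_A = -20623/100 kN, M_A = -14741/25 kN·m, R_B = -26577/100 kN, M_B = 50072/75 kN·m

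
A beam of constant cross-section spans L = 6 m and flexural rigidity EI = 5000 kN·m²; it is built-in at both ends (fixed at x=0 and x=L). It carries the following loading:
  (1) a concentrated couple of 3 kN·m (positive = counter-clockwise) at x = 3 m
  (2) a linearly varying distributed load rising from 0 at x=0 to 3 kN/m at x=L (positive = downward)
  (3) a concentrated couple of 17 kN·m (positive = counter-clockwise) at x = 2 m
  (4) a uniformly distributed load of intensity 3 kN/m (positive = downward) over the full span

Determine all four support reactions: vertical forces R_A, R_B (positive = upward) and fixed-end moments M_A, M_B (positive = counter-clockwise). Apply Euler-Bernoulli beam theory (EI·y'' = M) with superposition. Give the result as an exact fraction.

Load 1 — applied couple M₀=3 kN·m at a=3 m (b=L-a=3):
  R_A = 6M₀ab/L³ = 6·3·3·3/6³ = 3/4 kN
  M_A = M₀b(2a-b)/L² = 3·3·(2·3-3)/6² = 3/4 kN·m
  R_B = -6M₀ab/L³ = -6·3·3·3/6³ = -3/4 kN
  M_B = M₀a(2b-a)/L² = 3·3·(2·3-3)/6² = 3/4 kN·m
Load 2 — triangular load w₀=3 kN/m (0→w₀ over full span):
  R_A = 3w₀L/20 = 3·3·6/20 = 27/10 kN
  M_A = w₀L²/30 = 3·6²/30 = 18/5 kN·m
  R_B = 7w₀L/20 = 7·3·6/20 = 63/10 kN
  M_B = -w₀L²/20 = -3·6²/20 = -27/5 kN·m
Load 3 — applied couple M₀=17 kN·m at a=2 m (b=L-a=4):
  R_A = 6M₀ab/L³ = 6·17·2·4/6³ = 34/9 kN
  M_A = M₀b(2a-b)/L² = 17·4·(2·2-4)/6² = 0 kN·m
  R_B = -6M₀ab/L³ = -6·17·2·4/6³ = -34/9 kN
  M_B = M₀a(2b-a)/L² = 17·2·(2·4-2)/6² = 17/3 kN·m
Load 4 — uniform load w=3 kN/m over full span:
  R_A = wL/2 = 3·6/2 = 9 kN
  M_A = wL²/12 = 3·6²/12 = 9 kN·m
  R_B = wL/2 = 3·6/2 = 9 kN
  M_B = -wL²/12 = -3·6²/12 = -9 kN·m
Superposition: R_A = 2921/180 kN, M_A = 267/20 kN·m, R_B = 1939/180 kN, M_B = -479/60 kN·m

R_A = 2921/180 kN, M_A = 267/20 kN·m, R_B = 1939/180 kN, M_B = -479/60 kN·m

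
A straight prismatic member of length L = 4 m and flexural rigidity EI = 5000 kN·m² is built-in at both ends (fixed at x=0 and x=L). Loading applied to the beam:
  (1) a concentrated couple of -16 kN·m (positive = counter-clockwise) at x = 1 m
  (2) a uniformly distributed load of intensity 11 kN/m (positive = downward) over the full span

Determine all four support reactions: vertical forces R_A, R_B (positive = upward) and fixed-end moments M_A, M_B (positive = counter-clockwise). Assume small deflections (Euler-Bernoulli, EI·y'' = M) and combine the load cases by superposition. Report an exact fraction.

R_A = 35/2 kN, M_A = 53/3 kN·m, R_B = 53/2 kN, M_B = -59/3 kN·m

Load 1 — applied couple M₀=-16 kN·m at a=1 m (b=L-a=3):
  R_A = 6M₀ab/L³ = 6·(-16)·1·3/4³ = -9/2 kN
  M_A = M₀b(2a-b)/L² = (-16)·3·(2·1-3)/4² = 3 kN·m
  R_B = -6M₀ab/L³ = -6·(-16)·1·3/4³ = 9/2 kN
  M_B = M₀a(2b-a)/L² = (-16)·1·(2·3-1)/4² = -5 kN·m
Load 2 — uniform load w=11 kN/m over full span:
  R_A = wL/2 = 11·4/2 = 22 kN
  M_A = wL²/12 = 11·4²/12 = 44/3 kN·m
  R_B = wL/2 = 11·4/2 = 22 kN
  M_B = -wL²/12 = -11·4²/12 = -44/3 kN·m
Superposition: R_A = 35/2 kN, M_A = 53/3 kN·m, R_B = 53/2 kN, M_B = -59/3 kN·m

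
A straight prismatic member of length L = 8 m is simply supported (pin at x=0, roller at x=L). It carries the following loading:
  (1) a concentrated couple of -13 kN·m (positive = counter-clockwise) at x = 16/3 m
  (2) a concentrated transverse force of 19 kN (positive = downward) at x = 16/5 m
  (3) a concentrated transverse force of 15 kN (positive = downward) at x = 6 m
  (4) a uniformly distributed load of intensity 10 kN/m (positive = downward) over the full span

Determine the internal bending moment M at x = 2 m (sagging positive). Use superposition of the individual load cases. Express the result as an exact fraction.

Load 1 — applied couple M₀=-13 kN·m at a=16/3 m (b=L-a=8/3):
  M_1 = M₀x/L  [x≤a] = (-13)·2/8 = -13/4 kN·m
Load 2 — point force P=19 kN at a=16/5 m (b=L-a=24/5):
  M_2 = Pbx/L  [x≤a] = 19·(24/5)·2/8 = 114/5 kN·m
Load 3 — point force P=15 kN at a=6 m (b=L-a=2):
  M_3 = Pbx/L  [x≤a] = 15·2·2/8 = 15/2 kN·m
Load 4 — uniform load w=10 kN/m over full span:
  M_4 = wx(L-x)/2 = 10·2·(8-2)/2 = 60 kN·m
Superposition: M = Σ M_i = 1741/20 kN·m ≈ 87.050000 kN·m

M(2) = 1741/20 kN·m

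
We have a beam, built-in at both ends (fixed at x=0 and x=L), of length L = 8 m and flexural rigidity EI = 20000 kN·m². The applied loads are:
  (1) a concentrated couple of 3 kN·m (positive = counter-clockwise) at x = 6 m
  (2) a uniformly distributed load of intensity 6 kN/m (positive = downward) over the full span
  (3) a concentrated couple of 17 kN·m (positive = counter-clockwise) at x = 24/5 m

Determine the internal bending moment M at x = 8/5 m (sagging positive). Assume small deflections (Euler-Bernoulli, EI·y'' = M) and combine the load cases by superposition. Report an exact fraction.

Load 1 — applied couple M₀=3 kN·m at a=6 m (b=L-a=2):
  M_1 = R_Ax - M_A  [x≤a] with R_A=27/64, M_A=15/16 = (27/64)·(8/5) - (15/16) = -21/80 kN·m
Load 2 — uniform load w=6 kN/m over full span:
  M_2 = wLx/2 - wL²/12 - wx²/2 = 6·8·(8/5)/2 - 6·8²/12 - 6·(8/5)²/2 = -32/25 kN·m
Load 3 — applied couple M₀=17 kN·m at a=24/5 m (b=L-a=16/5):
  M_3 = R_Ax - M_A  [x≤a] with R_A=153/50, M_A=136/25 = (153/50)·(8/5) - (136/25) = -68/125 kN·m
Superposition: M = Σ M_i = -4173/2000 kN·m ≈ -2.086500 kN·m

M(8/5) = -4173/2000 kN·m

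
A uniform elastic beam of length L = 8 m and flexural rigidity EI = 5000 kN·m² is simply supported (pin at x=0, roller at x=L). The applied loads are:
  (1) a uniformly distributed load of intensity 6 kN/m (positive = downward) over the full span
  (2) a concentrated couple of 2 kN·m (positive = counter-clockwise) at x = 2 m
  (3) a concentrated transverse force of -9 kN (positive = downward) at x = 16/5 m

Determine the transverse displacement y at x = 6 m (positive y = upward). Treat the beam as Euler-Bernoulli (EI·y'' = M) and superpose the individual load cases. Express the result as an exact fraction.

Load 1 — uniform load w=6 kN/m over full span:
  y_1 = -wx(L³-2Lx²+x³)/(24EI) = -6·6·(8³-2·8·6²+6³)/(24·5000) = -57/1250 m
Load 2 — applied couple M₀=2 kN·m at a=2 m (b=L-a=6):
  y_2 = (M₀x³/(6L)-M₀(x-a)²/2+C₁x)/EI  [x>a] with C₁=M₀(3b²-L²)/(6L)=11/6 = (2·6³/(6·8)-2·(6-2)²/2+(11/6)·6)/5000 = 1/1250 m
Load 3 — point force P=-9 kN at a=16/5 m (b=L-a=24/5):
  y_3 = -Pa(L-x)(2Lx-a²-x²)/(6LEI)  [x>a] = -(-9)·(16/5)·(8-6)·(2·8·6-(16/5)²-6²)/(6·8·5000) = 933/78125 m
Superposition: y = Σ y_i = -2567/78125 m ≈ -0.032858 m

y(6) = -2567/78125 m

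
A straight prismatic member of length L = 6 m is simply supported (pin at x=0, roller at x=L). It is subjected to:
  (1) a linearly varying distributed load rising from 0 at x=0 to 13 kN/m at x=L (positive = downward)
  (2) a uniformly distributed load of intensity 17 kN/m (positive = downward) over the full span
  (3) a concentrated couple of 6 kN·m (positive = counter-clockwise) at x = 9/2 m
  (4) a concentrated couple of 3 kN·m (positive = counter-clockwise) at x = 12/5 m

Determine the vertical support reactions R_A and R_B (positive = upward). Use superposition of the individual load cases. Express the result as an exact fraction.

Load 1 — triangular load w₀=13 kN/m (0→w₀ over full span):
  R_A = w₀L/6 = 13·6/6 = 13 kN
  R_B = w₀L/3 = 13·6/3 = 26 kN
Load 2 — uniform load w=17 kN/m over full span:
  R_A = wL/2 = 17·6/2 = 51 kN
  R_B = wL/2 = 17·6/2 = 51 kN
Load 3 — applied couple M₀=6 kN·m at a=9/2 m (b=L-a=3/2):
  R_A = M₀/L = 6/6 = 1 kN
  R_B = -M₀/L = -6/6 = -1 kN
Load 4 — applied couple M₀=3 kN·m at a=12/5 m (b=L-a=18/5):
  R_A = M₀/L = 3/6 = 1/2 kN
  R_B = -M₀/L = -3/6 = -1/2 kN
Superposition: R_A = 131/2 kN, R_B = 151/2 kN

R_A = 131/2 kN, R_B = 151/2 kN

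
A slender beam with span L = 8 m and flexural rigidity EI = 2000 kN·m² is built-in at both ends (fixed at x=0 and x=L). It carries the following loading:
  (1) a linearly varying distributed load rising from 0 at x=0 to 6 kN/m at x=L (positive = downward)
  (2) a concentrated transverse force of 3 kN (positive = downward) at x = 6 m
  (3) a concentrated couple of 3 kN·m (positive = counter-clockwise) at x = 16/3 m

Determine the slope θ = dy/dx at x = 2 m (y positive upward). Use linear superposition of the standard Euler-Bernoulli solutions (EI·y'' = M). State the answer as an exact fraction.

Load 1 — triangular load w₀=6 kN/m (0→w₀ over full span):
  θ_1 = -w₀(2x(L-x)(L-2x)(x+2L)+x²(L-x)²)/(120LEI) = -6·(2·2·(8-2)·(8-2·2)·(2+2·8)+2²·(8-2)²)/(120·8·2000) = -117/20000 rad
Load 2 — point force P=3 kN at a=6 m (b=L-a=2):
  θ_2 = -Pb²x(2aL-(3a+b)x)/(2L³EI)  [x≤a] = -3·2²·2·(2·6·8-(3·6+2)·2)/(2·8³·2000) = -21/32000 rad
Load 3 — applied couple M₀=3 kN·m at a=16/3 m (b=L-a=8/3):
  θ_3 = (R_Ax²/2 - M_Ax)/EI  [x≤a] with R_A=1/2, M_A=1 = ((1/2)·2²/2 - 1·2)/2000 = -1/2000 rad
Superposition: θ = Σ θ_i = -1121/160000 rad ≈ -0.007006 rad

θ(2) = -1121/160000 rad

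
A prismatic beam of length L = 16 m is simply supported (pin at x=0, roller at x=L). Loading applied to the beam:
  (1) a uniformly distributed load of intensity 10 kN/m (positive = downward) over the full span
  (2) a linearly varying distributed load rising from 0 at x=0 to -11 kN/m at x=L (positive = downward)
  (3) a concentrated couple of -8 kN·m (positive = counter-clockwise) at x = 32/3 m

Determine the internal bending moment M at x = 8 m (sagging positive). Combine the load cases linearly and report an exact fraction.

Load 1 — uniform load w=10 kN/m over full span:
  M_1 = wx(L-x)/2 = 10·8·(16-8)/2 = 320 kN·m
Load 2 — triangular load w₀=-11 kN/m (0→w₀ over full span):
  M_2 = w₀Lx/6 - w₀x³/(6L) = (-11)·16·8/6 - (-11)·8³/(6·16) = -176 kN·m
Load 3 — applied couple M₀=-8 kN·m at a=32/3 m (b=L-a=16/3):
  M_3 = M₀x/L  [x≤a] = (-8)·8/16 = -4 kN·m
Superposition: M = Σ M_i = 140 kN·m ≈ 140.000000 kN·m

M(8) = 140 kN·m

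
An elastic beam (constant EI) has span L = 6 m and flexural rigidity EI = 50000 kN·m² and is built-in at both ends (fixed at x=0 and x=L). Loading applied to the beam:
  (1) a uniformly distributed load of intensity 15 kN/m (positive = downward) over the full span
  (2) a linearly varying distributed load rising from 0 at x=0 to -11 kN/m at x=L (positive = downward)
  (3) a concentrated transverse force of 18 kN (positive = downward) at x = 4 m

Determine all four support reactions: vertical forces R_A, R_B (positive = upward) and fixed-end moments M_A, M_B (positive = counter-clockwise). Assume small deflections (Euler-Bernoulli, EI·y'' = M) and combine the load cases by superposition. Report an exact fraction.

R_A = 1193/30 kN, M_A = 199/5 kN·m, R_B = 1057/30 kN, M_B = -206/5 kN·m

Load 1 — uniform load w=15 kN/m over full span:
  R_A = wL/2 = 15·6/2 = 45 kN
  M_A = wL²/12 = 15·6²/12 = 45 kN·m
  R_B = wL/2 = 15·6/2 = 45 kN
  M_B = -wL²/12 = -15·6²/12 = -45 kN·m
Load 2 — triangular load w₀=-11 kN/m (0→w₀ over full span):
  R_A = 3w₀L/20 = 3·(-11)·6/20 = -99/10 kN
  M_A = w₀L²/30 = (-11)·6²/30 = -66/5 kN·m
  R_B = 7w₀L/20 = 7·(-11)·6/20 = -231/10 kN
  M_B = -w₀L²/20 = -(-11)·6²/20 = 99/5 kN·m
Load 3 — point force P=18 kN at a=4 m (b=L-a=2):
  R_A = Pb²(3a+b)/L³ = 18·2²·(3·4+2)/6³ = 14/3 kN
  M_A = Pab²/L² = 18·4·2²/6² = 8 kN·m
  R_B = Pa²(a+3b)/L³ = 18·4²·(4+3·2)/6³ = 40/3 kN
  M_B = -Pa²b/L² = -18·4²·2/6² = -16 kN·m
Superposition: R_A = 1193/30 kN, M_A = 199/5 kN·m, R_B = 1057/30 kN, M_B = -206/5 kN·m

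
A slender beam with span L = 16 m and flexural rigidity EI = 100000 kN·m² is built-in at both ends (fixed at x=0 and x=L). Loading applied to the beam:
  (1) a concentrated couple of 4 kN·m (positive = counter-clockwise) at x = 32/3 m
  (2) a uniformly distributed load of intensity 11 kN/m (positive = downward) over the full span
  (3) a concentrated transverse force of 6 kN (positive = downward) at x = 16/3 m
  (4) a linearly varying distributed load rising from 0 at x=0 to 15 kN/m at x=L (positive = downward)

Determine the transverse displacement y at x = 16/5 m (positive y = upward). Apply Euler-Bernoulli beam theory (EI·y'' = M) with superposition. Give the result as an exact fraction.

y(16/5) = -3385232/263671875 m

Load 1 — applied couple M₀=4 kN·m at a=32/3 m (b=L-a=16/3):
  y_1 = (R_Ax³/6 - M_Ax²/2)/EI  [x≤a] with R_A=1/3, M_A=4/3 = ((1/3)·(16/5)³/6 - (4/3)·(16/5)²/2)/100000 = -176/3515625 m
Load 2 — uniform load w=11 kN/m over full span:
  y_2 = -wx²(L-x)²/(24EI) = -11·(16/5)²·(16-(16/5))²/(24·100000) = -45056/5859375 m
Load 3 — point force P=6 kN at a=16/3 m (b=L-a=32/3):
  y_3 = -Pb²x²(3aL-(3a+b)x)/(6L³EI)  [x≤a] = -6·(32/3)²·(16/5)²·(3·(16/3)·16-(3·(16/3)+(32/3))·(16/5))/(6·16³·100000) = -1024/2109375 m
Load 4 — triangular load w₀=15 kN/m (0→w₀ over full span):
  y_4 = -w₀x²(L-x)²(x+2L)/(120LEI) = -15·(16/5)²·(16-(16/5))²·((16/5)+2·16)/(120·16·100000) = -45056/9765625 m
Superposition: y = Σ y_i = -3385232/263671875 m ≈ -0.012839 m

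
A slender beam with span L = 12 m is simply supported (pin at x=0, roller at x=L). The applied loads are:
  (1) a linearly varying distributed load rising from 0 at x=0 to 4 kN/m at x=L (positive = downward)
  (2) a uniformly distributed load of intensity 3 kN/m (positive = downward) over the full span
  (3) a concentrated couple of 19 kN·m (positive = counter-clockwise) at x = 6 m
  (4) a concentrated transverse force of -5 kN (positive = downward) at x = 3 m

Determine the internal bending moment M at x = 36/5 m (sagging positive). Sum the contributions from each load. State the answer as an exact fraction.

Load 1 — triangular load w₀=4 kN/m (0→w₀ over full span):
  M_1 = w₀Lx/6 - w₀x³/(6L) = 4·12·(36/5)/6 - 4·(36/5)³/(6·12) = 4608/125 kN·m
Load 2 — uniform load w=3 kN/m over full span:
  M_2 = wx(L-x)/2 = 3·(36/5)·(12-(36/5))/2 = 1296/25 kN·m
Load 3 — applied couple M₀=19 kN·m at a=6 m (b=L-a=6):
  M_3 = M₀x/L - M₀  [x>a] = 19·(36/5)/12 - 19 = -38/5 kN·m
Load 4 — point force P=-5 kN at a=3 m (b=L-a=9):
  M_4 = Pa(L-x)/L  [x>a] = (-5)·3·(12-(36/5))/12 = -6 kN·m
Superposition: M = Σ M_i = 9388/125 kN·m ≈ 75.104000 kN·m

M(36/5) = 9388/125 kN·m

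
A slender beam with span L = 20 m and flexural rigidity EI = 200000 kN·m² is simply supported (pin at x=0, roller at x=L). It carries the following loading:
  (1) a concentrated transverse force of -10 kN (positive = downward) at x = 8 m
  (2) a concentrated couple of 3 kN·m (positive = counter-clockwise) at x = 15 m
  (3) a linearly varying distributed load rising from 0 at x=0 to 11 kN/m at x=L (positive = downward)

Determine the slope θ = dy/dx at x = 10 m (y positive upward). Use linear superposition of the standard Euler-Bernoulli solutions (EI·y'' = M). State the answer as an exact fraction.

θ(10) = -9473/14400000 rad

Load 1 — point force P=-10 kN at a=8 m (b=L-a=12):
  θ_1 = -Pa(2L²-6Lx+3x²+a²)/(6LEI)  [x>a] = -(-10)·8·(2·20²-6·20·10+3·10²+8²)/(6·20·200000) = -3/25000 rad
Load 2 — applied couple M₀=3 kN·m at a=15 m (b=L-a=5):
  θ_2 = (M₀x²/(2L)+C₁)/EI  [x≤a] with C₁=M₀(3b²-L²)/(6L)=-65/8 = (3·10²/(2·20)+(-65/8))/200000 = -1/320000 rad
Load 3 — triangular load w₀=11 kN/m (0→w₀ over full span):
  θ_3 = -w₀(7L⁴-30L²x²+15x⁴)/(360LEI) = -11·(7·20⁴-30·20²·10²+15·10⁴)/(360·20·200000) = -77/144000 rad
Superposition: θ = Σ θ_i = -9473/14400000 rad ≈ -0.000658 rad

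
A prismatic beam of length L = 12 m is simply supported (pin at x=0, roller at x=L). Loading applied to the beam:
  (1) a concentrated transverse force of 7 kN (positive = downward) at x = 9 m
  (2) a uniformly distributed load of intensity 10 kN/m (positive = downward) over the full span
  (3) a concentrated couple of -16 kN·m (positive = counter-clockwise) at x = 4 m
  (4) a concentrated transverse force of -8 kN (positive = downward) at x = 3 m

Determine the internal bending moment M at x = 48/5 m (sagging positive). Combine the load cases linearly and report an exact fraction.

M(48/5) = 631/5 kN·m

Load 1 — point force P=7 kN at a=9 m (b=L-a=3):
  M_1 = Pa(L-x)/L  [x>a] = 7·9·(12-(48/5))/12 = 63/5 kN·m
Load 2 — uniform load w=10 kN/m over full span:
  M_2 = wx(L-x)/2 = 10·(48/5)·(12-(48/5))/2 = 576/5 kN·m
Load 3 — applied couple M₀=-16 kN·m at a=4 m (b=L-a=8):
  M_3 = M₀x/L - M₀  [x>a] = (-16)·(48/5)/12 - (-16) = 16/5 kN·m
Load 4 — point force P=-8 kN at a=3 m (b=L-a=9):
  M_4 = Pa(L-x)/L  [x>a] = (-8)·3·(12-(48/5))/12 = -24/5 kN·m
Superposition: M = Σ M_i = 631/5 kN·m ≈ 126.200000 kN·m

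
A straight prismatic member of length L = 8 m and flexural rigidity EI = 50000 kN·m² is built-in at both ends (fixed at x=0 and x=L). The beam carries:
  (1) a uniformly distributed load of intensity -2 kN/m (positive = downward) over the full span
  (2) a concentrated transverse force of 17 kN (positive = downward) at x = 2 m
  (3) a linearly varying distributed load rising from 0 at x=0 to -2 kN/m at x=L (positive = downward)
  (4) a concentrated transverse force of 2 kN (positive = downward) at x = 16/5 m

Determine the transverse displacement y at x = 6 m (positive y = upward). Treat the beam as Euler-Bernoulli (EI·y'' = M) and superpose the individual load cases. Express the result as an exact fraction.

Load 1 — uniform load w=-2 kN/m over full span:
  y_1 = -wx²(L-x)²/(24EI) = -(-2)·6²·(8-6)²/(24·50000) = 3/12500 m
Load 2 — point force P=17 kN at a=2 m (b=L-a=6):
  y_2 = -Pa²(L-x)²(3bL-(3b+a)(L-x))/(6L³EI)  [x>a] = -17·2²·(8-6)²·(3·6·8-(3·6+2)·(8-6))/(6·8³·50000) = -221/1200000 m
Load 3 — triangular load w₀=-2 kN/m (0→w₀ over full span):
  y_3 = -w₀x²(L-x)²(x+2L)/(120LEI) = -(-2)·6²·(8-6)²·(6+2·8)/(120·8·50000) = 33/250000 m
Load 4 — point force P=2 kN at a=16/5 m (b=L-a=24/5):
  y_4 = -Pa²(L-x)²(3bL-(3b+a)(L-x))/(6L³EI)  [x>a] = -2·(16/5)²·(8-6)²·(3·(24/5)·8-(3·(24/5)+(16/5))·(8-6))/(6·8³·50000) = -2/46875 m
Superposition: y = Σ y_i = 871/6000000 m ≈ 0.000145 m

y(6) = 871/6000000 m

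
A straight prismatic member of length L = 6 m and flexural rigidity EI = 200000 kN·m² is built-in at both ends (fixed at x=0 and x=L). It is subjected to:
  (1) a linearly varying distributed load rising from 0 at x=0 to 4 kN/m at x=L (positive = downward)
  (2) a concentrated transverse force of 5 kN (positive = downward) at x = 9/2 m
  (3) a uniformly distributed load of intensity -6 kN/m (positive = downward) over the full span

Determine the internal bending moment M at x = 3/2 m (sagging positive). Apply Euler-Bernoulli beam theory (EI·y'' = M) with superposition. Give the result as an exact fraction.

Load 1 — triangular load w₀=4 kN/m (0→w₀ over full span):
  M_1 = 3w₀Lx/20 - w₀L²/30 - w₀x³/(6L) = 3·4·6·(3/2)/20 - 4·6²/30 - 4·(3/2)³/(6·6) = 9/40 kN·m
Load 2 — point force P=5 kN at a=9/2 m (b=L-a=3/2):
  M_2 = Pb²(3a+b)x/L³ - Pab²/L²  [x≤a] = 5·(3/2)²·(3·(9/2)+(3/2))·(3/2)/6³ - 5·(9/2)·(3/2)²/6² = -15/64 kN·m
Load 3 — uniform load w=-6 kN/m over full span:
  M_3 = wLx/2 - wL²/12 - wx²/2 = (-6)·6·(3/2)/2 - (-6)·6²/12 - (-6)·(3/2)²/2 = -9/4 kN·m
Superposition: M = Σ M_i = -723/320 kN·m ≈ -2.259375 kN·m

M(3/2) = -723/320 kN·m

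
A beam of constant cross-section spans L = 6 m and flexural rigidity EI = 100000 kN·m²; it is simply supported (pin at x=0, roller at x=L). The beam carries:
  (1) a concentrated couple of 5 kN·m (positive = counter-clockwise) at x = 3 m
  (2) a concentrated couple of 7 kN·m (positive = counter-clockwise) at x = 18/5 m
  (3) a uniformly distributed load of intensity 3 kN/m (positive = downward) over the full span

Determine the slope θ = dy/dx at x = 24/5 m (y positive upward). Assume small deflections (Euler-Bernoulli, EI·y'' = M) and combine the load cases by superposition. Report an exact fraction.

θ(24/5) = 11067/50000000 rad

Load 1 — applied couple M₀=5 kN·m at a=3 m (b=L-a=3):
  θ_1 = (M₀x²/(2L)-M₀(x-a)+C₁)/EI  [x>a] with C₁=M₀(3b²-L²)/(6L)=-5/4 = (5·(24/5)²/(2·6)-5·((24/5)-3)+(-5/4))/100000 = -13/2000000 rad
Load 2 — applied couple M₀=7 kN·m at a=18/5 m (b=L-a=12/5):
  θ_2 = (M₀x²/(2L)-M₀(x-a)+C₁)/EI  [x>a] with C₁=M₀(3b²-L²)/(6L)=-91/25 = (7·(24/5)²/(2·6)-7·((24/5)-(18/5))+(-91/25))/100000 = 7/500000 rad
Load 3 — uniform load w=3 kN/m over full span:
  θ_3 = -w(L³-6Lx²+4x³)/(24EI) = -3·(6³-6·6·(24/5)²+4·(24/5)³)/(24·100000) = 2673/12500000 rad
Superposition: θ = Σ θ_i = 11067/50000000 rad ≈ 0.000221 rad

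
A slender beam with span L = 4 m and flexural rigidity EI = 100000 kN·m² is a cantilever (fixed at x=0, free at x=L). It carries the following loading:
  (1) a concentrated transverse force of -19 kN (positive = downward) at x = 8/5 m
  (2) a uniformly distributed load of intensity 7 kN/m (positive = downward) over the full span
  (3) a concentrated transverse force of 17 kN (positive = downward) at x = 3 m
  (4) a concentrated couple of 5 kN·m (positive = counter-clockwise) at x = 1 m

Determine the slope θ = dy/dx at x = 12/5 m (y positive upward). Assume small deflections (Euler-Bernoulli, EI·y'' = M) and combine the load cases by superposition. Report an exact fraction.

θ(12/5) = -14251/12500000 rad

Load 1 — point force P=-19 kN at a=8/5 m (b=L-a=12/5):
  θ_1 = -Pa²/(2EI)  [x>a] = -(-19)·(8/5)²/(2·100000) = 19/78125 rad
Load 2 — uniform load w=7 kN/m over full span:
  θ_2 = -wx(x²-3Lx+3L²)/(6EI) = -7·(12/5)·((12/5)²-3·4·(12/5)+3·4²)/(6·100000) = -273/390625 rad
Load 3 — point force P=17 kN at a=3 m (b=L-a=1):
  θ_3 = -Px(2a-x)/(2EI)  [x≤a] = -17·(12/5)·(2·3-(12/5))/(2·100000) = -459/625000 rad
Load 4 — applied couple M₀=5 kN·m at a=1 m (b=L-a=3):
  θ_4 = M₀a/EI  [x>a] = 5·1/100000 = 1/20000 rad
Superposition: θ = Σ θ_i = -14251/12500000 rad ≈ -0.001140 rad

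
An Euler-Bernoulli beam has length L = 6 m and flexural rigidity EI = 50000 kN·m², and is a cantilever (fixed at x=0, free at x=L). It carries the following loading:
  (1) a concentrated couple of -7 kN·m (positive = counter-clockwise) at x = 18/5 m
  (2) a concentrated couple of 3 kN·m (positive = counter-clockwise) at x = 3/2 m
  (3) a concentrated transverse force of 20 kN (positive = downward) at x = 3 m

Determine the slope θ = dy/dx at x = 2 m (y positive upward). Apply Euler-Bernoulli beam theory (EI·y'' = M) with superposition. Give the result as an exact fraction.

θ(2) = -179/100000 rad

Load 1 — applied couple M₀=-7 kN·m at a=18/5 m (b=L-a=12/5):
  θ_1 = M₀x/EI  [x≤a] = (-7)·2/50000 = -7/25000 rad
Load 2 — applied couple M₀=3 kN·m at a=3/2 m (b=L-a=9/2):
  θ_2 = M₀a/EI  [x>a] = 3·(3/2)/50000 = 9/100000 rad
Load 3 — point force P=20 kN at a=3 m (b=L-a=3):
  θ_3 = -Px(2a-x)/(2EI)  [x≤a] = -20·2·(2·3-2)/(2·50000) = -1/625 rad
Superposition: θ = Σ θ_i = -179/100000 rad ≈ -0.001790 rad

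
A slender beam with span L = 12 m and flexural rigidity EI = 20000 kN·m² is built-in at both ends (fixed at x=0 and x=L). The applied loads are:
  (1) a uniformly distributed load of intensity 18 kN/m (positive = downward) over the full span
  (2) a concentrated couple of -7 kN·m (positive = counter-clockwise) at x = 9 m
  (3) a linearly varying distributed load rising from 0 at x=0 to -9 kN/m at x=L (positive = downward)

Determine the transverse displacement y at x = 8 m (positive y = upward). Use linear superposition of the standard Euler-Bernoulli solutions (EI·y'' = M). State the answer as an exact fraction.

Load 1 — uniform load w=18 kN/m over full span:
  y_1 = -wx²(L-x)²/(24EI) = -18·8²·(12-8)²/(24·20000) = -24/625 m
Load 2 — applied couple M₀=-7 kN·m at a=9 m (b=L-a=3):
  y_2 = (R_Ax³/6 - M_Ax²/2)/EI  [x≤a] with R_A=-21/32, M_A=-35/16 = ((-21/32)·8³/6 - (-35/16)·8²/2)/20000 = 7/10000 m
Load 3 — triangular load w₀=-9 kN/m (0→w₀ over full span):
  y_3 = -w₀x²(L-x)²(x+2L)/(120LEI) = -(-9)·8²·(12-8)²·(8+2·12)/(120·12·20000) = 32/3125 m
Superposition: y = Σ y_i = -1373/50000 m ≈ -0.027460 m

y(8) = -1373/50000 m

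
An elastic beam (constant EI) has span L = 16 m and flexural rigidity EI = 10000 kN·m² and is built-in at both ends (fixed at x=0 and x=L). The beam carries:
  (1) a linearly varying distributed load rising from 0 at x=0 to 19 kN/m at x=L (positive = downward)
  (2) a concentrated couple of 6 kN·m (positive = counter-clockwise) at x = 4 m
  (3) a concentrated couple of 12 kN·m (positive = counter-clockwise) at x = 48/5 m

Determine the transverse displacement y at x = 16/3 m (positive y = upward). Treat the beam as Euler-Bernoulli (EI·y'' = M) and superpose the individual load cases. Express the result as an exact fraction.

y(16/3) = -1368724/11390625 m

Load 1 — triangular load w₀=19 kN/m (0→w₀ over full span):
  y_1 = -w₀x²(L-x)²(x+2L)/(120LEI) = -19·(16/3)²·(16-(16/3))²·((16/3)+2·16)/(120·16·10000) = -272384/2278125 m
Load 2 — applied couple M₀=6 kN·m at a=4 m (b=L-a=12):
  y_2 = (R_Ax³/6 - M_Ax²/2 - M₀(x-a)²/2)/EI  [x>a] with R_A=27/64, M_A=-9/8 = ((27/64)·(16/3)³/6 - (-9/8)·(16/3)²/2 - 6·((16/3)-4)²/2)/10000 = 4/1875 m
Load 3 — applied couple M₀=12 kN·m at a=48/5 m (b=L-a=32/5):
  y_3 = (R_Ax³/6 - M_Ax²/2)/EI  [x≤a] with R_A=27/25, M_A=96/25 = ((27/25)·(16/3)³/6 - (96/25)·(16/3)²/2)/10000 = -128/46875 m
Superposition: y = Σ y_i = -1368724/11390625 m ≈ -0.120162 m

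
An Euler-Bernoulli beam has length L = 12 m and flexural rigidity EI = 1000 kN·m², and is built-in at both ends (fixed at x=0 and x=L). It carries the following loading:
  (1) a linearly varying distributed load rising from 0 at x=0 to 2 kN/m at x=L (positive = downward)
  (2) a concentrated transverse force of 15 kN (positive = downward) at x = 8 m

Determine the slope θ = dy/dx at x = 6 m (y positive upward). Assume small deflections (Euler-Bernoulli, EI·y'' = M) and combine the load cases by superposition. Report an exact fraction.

Load 1 — triangular load w₀=2 kN/m (0→w₀ over full span):
  θ_1 = -w₀(2x(L-x)(L-2x)(x+2L)+x²(L-x)²)/(120LEI) = -2·(2·6·(12-6)·(12-2·6)·(6+2·12)+6²·(12-6)²)/(120·12·1000) = -9/5000 rad
Load 2 — point force P=15 kN at a=8 m (b=L-a=4):
  θ_2 = -Pb²x(2aL-(3a+b)x)/(2L³EI)  [x≤a] = -15·4²·6·(2·8·12-(3·8+4)·6)/(2·12³·1000) = -1/100 rad
Superposition: θ = Σ θ_i = -59/5000 rad ≈ -0.011800 rad

θ(6) = -59/5000 rad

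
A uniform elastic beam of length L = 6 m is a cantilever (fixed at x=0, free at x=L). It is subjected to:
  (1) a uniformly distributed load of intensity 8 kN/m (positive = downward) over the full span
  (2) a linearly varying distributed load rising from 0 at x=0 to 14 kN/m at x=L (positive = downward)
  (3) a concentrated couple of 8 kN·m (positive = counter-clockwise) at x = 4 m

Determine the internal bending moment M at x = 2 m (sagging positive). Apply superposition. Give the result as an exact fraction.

Load 1 — uniform load w=8 kN/m over full span:
  M_1 = -w(L-x)²/2 = -8·(6-2)²/2 = -64 kN·m
Load 2 — triangular load w₀=14 kN/m (0→w₀ over full span):
  M_2 = w₀Lx/2 - w₀L²/3 - w₀x³/(6L) = 14·6·2/2 - 14·6²/3 - 14·2³/(6·6) = -784/9 kN·m
Load 3 — applied couple M₀=8 kN·m at a=4 m (b=L-a=2):
  M_3 = M₀  [x≤a] = 8 = 8 kN·m
Superposition: M = Σ M_i = -1288/9 kN·m ≈ -143.111111 kN·m

M(2) = -1288/9 kN·m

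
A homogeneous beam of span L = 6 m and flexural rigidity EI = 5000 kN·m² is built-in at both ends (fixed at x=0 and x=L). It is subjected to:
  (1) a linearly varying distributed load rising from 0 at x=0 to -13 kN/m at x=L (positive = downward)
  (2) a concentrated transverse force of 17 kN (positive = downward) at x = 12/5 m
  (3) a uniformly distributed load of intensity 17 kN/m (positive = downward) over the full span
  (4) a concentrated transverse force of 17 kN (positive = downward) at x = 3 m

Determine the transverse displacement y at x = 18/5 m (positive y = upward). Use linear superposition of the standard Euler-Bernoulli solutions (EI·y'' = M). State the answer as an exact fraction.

y(18/5) = -99063/7812500 m

Load 1 — triangular load w₀=-13 kN/m (0→w₀ over full span):
  y_1 = -w₀x²(L-x)²(x+2L)/(120LEI) = -(-13)·(18/5)²·(6-(18/5))²·((18/5)+2·6)/(120·6·5000) = 41067/9765625 m
Load 2 — point force P=17 kN at a=12/5 m (b=L-a=18/5):
  y_2 = -Pa²(L-x)²(3bL-(3b+a)(L-x))/(6L³EI)  [x>a] = -17·(12/5)²·(6-(18/5))²·(3·(18/5)·6-(3·(18/5)+(12/5))·(6-(18/5)))/(6·6³·5000) = -28152/9765625 m
Load 3 — uniform load w=17 kN/m over full span:
  y_3 = -wx²(L-x)²/(24EI) = -17·(18/5)²·(6-(18/5))²/(24·5000) = -4131/390625 m
Load 4 — point force P=17 kN at a=3 m (b=L-a=3):
  y_4 = -Pa²(L-x)²(3bL-(3b+a)(L-x))/(6L³EI)  [x>a] = -17·3²·(6-(18/5))²·(3·3·6-(3·3+3)·(6-(18/5)))/(6·6³·5000) = -1071/312500 m
Superposition: y = Σ y_i = -99063/7812500 m ≈ -0.012680 m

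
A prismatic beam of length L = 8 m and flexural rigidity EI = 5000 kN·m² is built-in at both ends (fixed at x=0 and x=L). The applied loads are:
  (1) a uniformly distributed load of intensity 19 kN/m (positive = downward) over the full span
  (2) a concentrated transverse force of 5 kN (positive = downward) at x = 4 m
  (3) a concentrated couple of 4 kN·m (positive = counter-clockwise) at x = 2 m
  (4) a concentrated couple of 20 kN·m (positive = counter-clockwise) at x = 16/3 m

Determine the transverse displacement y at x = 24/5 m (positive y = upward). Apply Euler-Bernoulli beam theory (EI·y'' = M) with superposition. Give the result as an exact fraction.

y(24/5) = -49396/1171875 m

Load 1 — uniform load w=19 kN/m over full span:
  y_1 = -wx²(L-x)²/(24EI) = -19·(24/5)²·(8-(24/5))²/(24·5000) = -14592/390625 m
Load 2 — point force P=5 kN at a=4 m (b=L-a=4):
  y_2 = -Pa²(L-x)²(3bL-(3b+a)(L-x))/(6L³EI)  [x>a] = -5·4²·(8-(24/5))²·(3·4·8-(3·4+4)·(8-(24/5)))/(6·8³·5000) = -112/46875 m
Load 3 — applied couple M₀=4 kN·m at a=2 m (b=L-a=6):
  y_3 = (R_Ax³/6 - M_Ax²/2 - M₀(x-a)²/2)/EI  [x>a] with R_A=9/16, M_A=-3/4 = ((9/16)·(24/5)³/6 - (-3/4)·(24/5)²/2 - 4·((24/5)-2)²/2)/5000 = 52/78125 m
Load 4 — applied couple M₀=20 kN·m at a=16/3 m (b=L-a=8/3):
  y_4 = (R_Ax³/6 - M_Ax²/2)/EI  [x≤a] with R_A=10/3, M_A=20/3 = ((10/3)·(24/5)³/6 - (20/3)·(24/5)²/2)/5000 = -48/15625 m
Superposition: y = Σ y_i = -49396/1171875 m ≈ -0.042151 m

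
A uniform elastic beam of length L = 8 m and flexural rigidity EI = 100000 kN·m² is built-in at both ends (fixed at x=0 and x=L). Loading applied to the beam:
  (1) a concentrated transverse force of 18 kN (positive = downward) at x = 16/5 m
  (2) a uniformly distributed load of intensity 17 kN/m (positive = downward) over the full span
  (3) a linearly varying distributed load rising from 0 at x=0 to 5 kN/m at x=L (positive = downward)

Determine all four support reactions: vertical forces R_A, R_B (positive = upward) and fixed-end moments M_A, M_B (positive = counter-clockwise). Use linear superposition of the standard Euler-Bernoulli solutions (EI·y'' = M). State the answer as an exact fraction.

Load 1 — point force P=18 kN at a=16/5 m (b=L-a=24/5):
  R_A = Pb²(3a+b)/L³ = 18·(24/5)²·(3·(16/5)+(24/5))/8³ = 1458/125 kN
  M_A = Pab²/L² = 18·(16/5)·(24/5)²/8² = 2592/125 kN·m
  R_B = Pa²(a+3b)/L³ = 18·(16/5)²·((16/5)+3·(24/5))/8³ = 792/125 kN
  M_B = -Pa²b/L² = -18·(16/5)²·(24/5)/8² = -1728/125 kN·m
Load 2 — uniform load w=17 kN/m over full span:
  R_A = wL/2 = 17·8/2 = 68 kN
  M_A = wL²/12 = 17·8²/12 = 272/3 kN·m
  R_B = wL/2 = 17·8/2 = 68 kN
  M_B = -wL²/12 = -17·8²/12 = -272/3 kN·m
Load 3 — triangular load w₀=5 kN/m (0→w₀ over full span):
  R_A = 3w₀L/20 = 3·5·8/20 = 6 kN
  M_A = w₀L²/30 = 5·8²/30 = 32/3 kN·m
  R_B = 7w₀L/20 = 7·5·8/20 = 14 kN
  M_B = -w₀L²/20 = -5·8²/20 = -16 kN·m
Superposition: R_A = 10708/125 kN, M_A = 45776/375 kN·m, R_B = 11042/125 kN, M_B = -45184/375 kN·m

R_A = 10708/125 kN, M_A = 45776/375 kN·m, R_B = 11042/125 kN, M_B = -45184/375 kN·m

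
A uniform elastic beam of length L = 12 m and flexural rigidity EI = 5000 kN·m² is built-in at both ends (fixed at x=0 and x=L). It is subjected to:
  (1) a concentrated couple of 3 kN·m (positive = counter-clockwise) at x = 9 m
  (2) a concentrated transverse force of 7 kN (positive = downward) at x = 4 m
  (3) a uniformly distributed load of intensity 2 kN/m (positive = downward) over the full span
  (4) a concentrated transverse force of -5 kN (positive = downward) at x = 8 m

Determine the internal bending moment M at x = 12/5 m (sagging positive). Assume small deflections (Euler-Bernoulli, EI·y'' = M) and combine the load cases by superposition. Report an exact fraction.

Load 1 — applied couple M₀=3 kN·m at a=9 m (b=L-a=3):
  M_1 = R_Ax - M_A  [x≤a] with R_A=9/32, M_A=15/16 = (9/32)·(12/5) - (15/16) = -21/80 kN·m
Load 2 — point force P=7 kN at a=4 m (b=L-a=8):
  M_2 = Pb²(3a+b)x/L³ - Pab²/L²  [x≤a] = 7·8²·(3·4+8)·(12/5)/12³ - 7·4·8²/12² = 0 kN·m
Load 3 — uniform load w=2 kN/m over full span:
  M_3 = wLx/2 - wL²/12 - wx²/2 = 2·12·(12/5)/2 - 2·12²/12 - 2·(12/5)²/2 = -24/25 kN·m
Load 4 — point force P=-5 kN at a=8 m (b=L-a=4):
  M_4 = Pb²(3a+b)x/L³ - Pab²/L²  [x≤a] = (-5)·4²·(3·8+4)·(12/5)/12³ - (-5)·8·4²/12² = 4/3 kN·m
Superposition: M = Σ M_i = 133/1200 kN·m ≈ 0.110833 kN·m

M(12/5) = 133/1200 kN·m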